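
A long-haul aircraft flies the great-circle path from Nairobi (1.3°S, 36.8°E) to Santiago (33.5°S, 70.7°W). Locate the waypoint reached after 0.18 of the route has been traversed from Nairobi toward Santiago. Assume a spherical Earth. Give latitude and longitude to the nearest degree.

≈ (12°S, 21°E)

Convert each endpoint to a unit vector on the sphere (x = cos φ cos λ, y = cos φ sin λ, z = sin φ).
The central angle between the endpoints is δ = arccos(p₁·p₂) ≈ 1.811 rad (103.8°).
Interpolate at f = 0.18 with slerp weights a = sin((1−f)δ)/sin δ ≈ 1.026, b = sin(fδ)/sin δ ≈ 0.330.
p = a·p₁ + b·p₂ ≈ (0.912, 0.355, -0.205); φ = arcsin(p_z) ≈ -11.85°, λ = atan2(p_y, p_x) ≈ 21.26°.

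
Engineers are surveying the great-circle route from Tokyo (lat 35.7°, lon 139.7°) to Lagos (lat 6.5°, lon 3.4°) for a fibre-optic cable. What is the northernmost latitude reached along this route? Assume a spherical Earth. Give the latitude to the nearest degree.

The great circle lies in the plane with unit normal n̂ = (p₁ × p₂)/|p₁ × p₂|.
Here n̂_z ≈ -0.651; the vertex latitude is φ_max = arccos|n̂_z| ≈ 49.4°.

≈ 49°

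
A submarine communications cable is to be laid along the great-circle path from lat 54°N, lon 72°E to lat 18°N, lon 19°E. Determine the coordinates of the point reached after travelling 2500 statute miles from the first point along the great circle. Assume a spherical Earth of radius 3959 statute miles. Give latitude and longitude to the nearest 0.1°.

≈ lat 32.2°N, lon 31.2°E

The haversine formula gives a central angle δ ≈ 0.944 rad (54.1°) between the endpoints. The total great-circle distance is δ·R ≈ 0.944 × 3959 ≈ 3738 mi, so the target fraction is f = 2500/3738 ≈ 0.669.
Interpolate at f ≈ 0.669 with slerp weights a = sin((1−f)δ)/sin δ ≈ 0.380, b = sin(fδ)/sin δ ≈ 0.729.
p = a·p₁ + b·p₂ ≈ (0.724, 0.438, 0.532); φ = arcsin(p_z) ≈ 32.17°, λ = atan2(p_y, p_x) ≈ 31.16°.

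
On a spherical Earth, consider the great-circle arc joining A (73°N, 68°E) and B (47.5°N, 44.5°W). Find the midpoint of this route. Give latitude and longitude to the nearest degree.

≈ (70°N, 19°W)

Convert each endpoint to a unit vector on the sphere (x = cos φ cos λ, y = cos φ sin λ, z = sin φ).
The central angle between the endpoints is δ = arccos(p₁·p₂) ≈ 0.890 rad (51.0°).
Interpolate at f = 1/2 with slerp weights a = sin((1−f)δ)/sin δ ≈ 0.554, b = sin(fδ)/sin δ ≈ 0.554.
p = a·p₁ + b·p₂ ≈ (0.328, -0.112, 0.938); φ = arcsin(p_z) ≈ 69.74°, λ = atan2(p_y, p_x) ≈ -18.90°.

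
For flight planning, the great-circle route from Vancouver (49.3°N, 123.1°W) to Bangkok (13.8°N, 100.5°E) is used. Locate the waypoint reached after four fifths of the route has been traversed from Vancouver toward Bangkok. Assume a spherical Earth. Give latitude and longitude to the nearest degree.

≈ 32°N, 112°E

From cos δ = sin φ₁ sin φ₂ + cos φ₁ cos φ₂ cos Δλ, the central angle is δ ≈ 1.852 rad (106.1°).
Interpolate at f = 4/5 with slerp weights a = sin((1−f)δ)/sin δ ≈ 0.377, b = sin(fδ)/sin δ ≈ 1.037.
p = a·p₁ + b·p₂ ≈ (-0.318, 0.784, 0.533); φ = arcsin(p_z) ≈ 32.21°, λ = atan2(p_y, p_x) ≈ 112.05°.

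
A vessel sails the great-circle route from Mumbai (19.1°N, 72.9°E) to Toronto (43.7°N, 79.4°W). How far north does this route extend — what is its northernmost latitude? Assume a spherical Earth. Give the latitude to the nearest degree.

≈ 70°N

The great circle lies in the plane with unit normal n̂ = (p₁ × p₂)/|p₁ × p₂|.
Here n̂_z ≈ -0.343; the vertex latitude is φ_max = arccos|n̂_z| ≈ 69.9°.
Check via Clairaut: cos φ_max = |cos φ₁| · sin C = cos(19.1°)·sin(21.3°) ≈ 0.343, again giving ≈ 69.9°.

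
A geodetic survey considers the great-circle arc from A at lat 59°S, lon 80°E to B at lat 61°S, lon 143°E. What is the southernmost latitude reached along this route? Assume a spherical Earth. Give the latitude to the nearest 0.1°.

≈ 63.9°S

The great circle lies in the plane with unit normal n̂ = (p₁ × p₂)/|p₁ × p₂|.
Here n̂_z ≈ +0.440; the vertex latitude is φ_max = arccos|n̂_z| ≈ 63.9°.
Check via Clairaut: cos φ_max = |cos φ₁| · sin C = cos(59.0°)·sin(121.2°) ≈ 0.440, again giving ≈ 63.9°.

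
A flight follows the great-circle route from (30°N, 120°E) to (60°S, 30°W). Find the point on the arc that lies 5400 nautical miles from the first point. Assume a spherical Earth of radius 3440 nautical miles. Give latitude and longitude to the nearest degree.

Write both endpoints as unit vectors p₁, p₂ with components (cos φ cos λ, cos φ sin λ, sin φ).
The central angle between the endpoints is δ = arccos(p₁·p₂) ≈ 2.512 rad (143.9°). The total great-circle distance is δ·R ≈ 2.512 × 3440 ≈ 8640 nmi, so the target fraction is f = 5400/8640 ≈ 0.625.
Interpolate at f ≈ 0.625 with slerp weights a = sin((1−f)δ)/sin δ ≈ 1.372, b = sin(fδ)/sin δ ≈ 1.697.
p = a·p₁ + b·p₂ ≈ (0.141, 0.605, -0.784); φ = arcsin(p_z) ≈ -51.60°, λ = atan2(p_y, p_x) ≈ 76.91°.

≈ (52°S, 77°E)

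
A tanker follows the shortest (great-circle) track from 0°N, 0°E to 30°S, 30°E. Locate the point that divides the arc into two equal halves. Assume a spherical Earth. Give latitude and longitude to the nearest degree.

≈ 16°S, 14°E

The haversine formula gives a central angle δ ≈ 0.723 rad (41.4°) between the endpoints.
Interpolate at f = 1/2 with slerp weights a = sin((1−f)δ)/sin δ ≈ 0.535, b = sin(fδ)/sin δ ≈ 0.535.
p = a·p₁ + b·p₂ ≈ (0.935, 0.231, -0.267); φ = arcsin(p_z) ≈ -15.50°, λ = atan2(p_y, p_x) ≈ 13.90°.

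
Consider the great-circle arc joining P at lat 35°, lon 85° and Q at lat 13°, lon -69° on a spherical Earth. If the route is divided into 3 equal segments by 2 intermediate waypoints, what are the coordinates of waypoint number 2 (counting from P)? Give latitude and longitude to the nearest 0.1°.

Convert each endpoint to a unit vector on the sphere (x = cos φ cos λ, y = cos φ sin λ, z = sin φ).
The central angle between the endpoints is δ = arccos(p₁·p₂) ≈ 2.200 rad (126.0°).
Interpolate at f = 2/3 with slerp weights a = sin((1−f)δ)/sin δ ≈ 0.828, b = sin(fδ)/sin δ ≈ 1.230.
p = a·p₁ + b·p₂ ≈ (0.489, -0.443, 0.751); φ = arcsin(p_z) ≈ 48.72°, λ = atan2(p_y, p_x) ≈ -42.22°.

≈ lat 48.7°, lon -42.2°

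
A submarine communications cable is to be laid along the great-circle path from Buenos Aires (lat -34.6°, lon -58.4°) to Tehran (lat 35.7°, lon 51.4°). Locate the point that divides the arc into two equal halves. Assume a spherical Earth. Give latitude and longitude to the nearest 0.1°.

≈ lat 1.0°, lon -4.1°

Convert each endpoint to a unit vector on the sphere (x = cos φ cos λ, y = cos φ sin λ, z = sin φ).
The central angle between the endpoints is δ = arccos(p₁·p₂) ≈ 2.163 rad (123.9°).
Interpolate at f = 1/2 with slerp weights a = sin((1−f)δ)/sin δ ≈ 1.063, b = sin(fδ)/sin δ ≈ 1.063.
p = a·p₁ + b·p₂ ≈ (0.997, -0.071, 0.017); φ = arcsin(p_z) ≈ 0.96°, λ = atan2(p_y, p_x) ≈ -4.05°.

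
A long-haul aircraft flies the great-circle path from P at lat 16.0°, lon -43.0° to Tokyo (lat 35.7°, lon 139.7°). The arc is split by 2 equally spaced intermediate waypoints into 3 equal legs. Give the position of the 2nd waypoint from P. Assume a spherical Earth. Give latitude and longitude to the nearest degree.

≈ lat 78°, lon 151°

Write both endpoints as unit vectors p₁, p₂ with components (cos φ cos λ, cos φ sin λ, sin φ).
The central angle between the endpoints is δ = arccos(p₁·p₂) ≈ 2.238 rad (128.2°).
Interpolate at f = 2/3 with slerp weights a = sin((1−f)δ)/sin δ ≈ 0.864, b = sin(fδ)/sin δ ≈ 1.269.
p = a·p₁ + b·p₂ ≈ (-0.179, 0.100, 0.979); φ = arcsin(p_z) ≈ 78.19°, λ = atan2(p_y, p_x) ≈ 150.72°.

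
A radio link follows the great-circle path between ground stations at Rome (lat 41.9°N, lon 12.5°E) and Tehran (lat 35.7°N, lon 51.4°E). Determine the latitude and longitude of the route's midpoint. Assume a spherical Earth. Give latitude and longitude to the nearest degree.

≈ lat 40°N, lon 33°E

Convert each endpoint to a unit vector on the sphere (x = cos φ cos λ, y = cos φ sin λ, z = sin φ).
The central angle between the endpoints is δ = arccos(p₁·p₂) ≈ 0.535 rad (30.7°).
Interpolate at f = 1/2 with slerp weights a = sin((1−f)δ)/sin δ ≈ 0.518, b = sin(fδ)/sin δ ≈ 0.518.
p = a·p₁ + b·p₂ ≈ (0.639, 0.413, 0.649); φ = arcsin(p_z) ≈ 40.45°, λ = atan2(p_y, p_x) ≈ 32.83°.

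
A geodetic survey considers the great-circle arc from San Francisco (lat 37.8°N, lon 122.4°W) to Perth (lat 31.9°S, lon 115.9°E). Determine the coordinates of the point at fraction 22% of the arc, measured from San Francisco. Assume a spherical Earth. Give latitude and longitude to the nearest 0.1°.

≈ lat 27.4°N, lon 155.0°W

From cos δ = sin φ₁ sin φ₂ + cos φ₁ cos φ₂ cos Δλ, the central angle is δ ≈ 2.314 rad (132.6°).
Interpolate at f = 0.22 with slerp weights a = sin((1−f)δ)/sin δ ≈ 1.321, b = sin(fδ)/sin δ ≈ 0.662.
p = a·p₁ + b·p₂ ≈ (-0.805, -0.376, 0.460); φ = arcsin(p_z) ≈ 27.38°, λ = atan2(p_y, p_x) ≈ -154.96°.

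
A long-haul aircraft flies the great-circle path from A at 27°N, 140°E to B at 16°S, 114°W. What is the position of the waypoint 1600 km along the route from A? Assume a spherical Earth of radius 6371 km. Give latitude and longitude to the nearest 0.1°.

≈ 24.2°N, 155.7°E

The haversine formula gives a central angle δ ≈ 1.940 rad (111.2°) between the endpoints. The total great-circle distance is δ·R ≈ 1.940 × 6371 ≈ 12362 km, so the target fraction is f = 1600/12362 ≈ 0.129.
Interpolate at f ≈ 0.129 with slerp weights a = sin((1−f)δ)/sin δ ≈ 1.065, b = sin(fδ)/sin δ ≈ 0.267.
p = a·p₁ + b·p₂ ≈ (-0.831, 0.376, 0.410); φ = arcsin(p_z) ≈ 24.20°, λ = atan2(p_y, p_x) ≈ 155.66°.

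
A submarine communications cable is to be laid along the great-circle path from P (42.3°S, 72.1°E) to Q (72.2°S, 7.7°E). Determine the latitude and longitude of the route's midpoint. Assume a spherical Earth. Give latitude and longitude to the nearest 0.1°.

≈ (60.6°S, 54.6°E)

Write both endpoints as unit vectors p₁, p₂ with components (cos φ cos λ, cos φ sin λ, sin φ).
The central angle between the endpoints is δ = arccos(p₁·p₂) ≈ 0.740 rad (42.4°).
Interpolate at f = 1/2 with slerp weights a = sin((1−f)δ)/sin δ ≈ 0.536, b = sin(fδ)/sin δ ≈ 0.536.
p = a·p₁ + b·p₂ ≈ (0.284, 0.399, -0.872); φ = arcsin(p_z) ≈ -60.64°, λ = atan2(p_y, p_x) ≈ 54.55°.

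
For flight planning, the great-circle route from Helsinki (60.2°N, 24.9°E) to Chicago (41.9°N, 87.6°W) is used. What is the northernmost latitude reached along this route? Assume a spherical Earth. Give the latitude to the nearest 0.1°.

≈ 67.7°N

The great circle lies in the plane with unit normal n̂ = (p₁ × p₂)/|p₁ × p₂|.
Here n̂_z ≈ -0.380; the vertex latitude is φ_max = arccos|n̂_z| ≈ 67.7°.
Check via Clairaut: cos φ_max = |cos φ₁| · sin C = cos(60.2°)·sin(49.9°) ≈ 0.380, again giving ≈ 67.7°.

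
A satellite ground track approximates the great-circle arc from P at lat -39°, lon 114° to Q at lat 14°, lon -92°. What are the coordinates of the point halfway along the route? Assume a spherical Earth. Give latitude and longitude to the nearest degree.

From cos δ = sin φ₁ sin φ₂ + cos φ₁ cos φ₂ cos Δλ, the central angle is δ ≈ 2.550 rad (146.1°).
Interpolate at f = 1/2 with slerp weights a = sin((1−f)δ)/sin δ ≈ 1.715, b = sin(fδ)/sin δ ≈ 1.715.
p = a·p₁ + b·p₂ ≈ (-0.600, -0.445, -0.664); φ = arcsin(p_z) ≈ -41.63°, λ = atan2(p_y, p_x) ≈ -143.42°.

≈ lat -42°, lon -143°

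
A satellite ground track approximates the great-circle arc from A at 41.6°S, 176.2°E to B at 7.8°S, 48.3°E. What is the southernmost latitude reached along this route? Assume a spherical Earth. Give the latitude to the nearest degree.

The great circle lies in the plane with unit normal n̂ = (p₁ × p₂)/|p₁ × p₂|.
Here n̂_z ≈ -0.628; the vertex latitude is φ_max = arccos|n̂_z| ≈ 51.1°.
Check via Clairaut: cos φ_max = |cos φ₁| · sin C = cos(41.6°)·sin(122.9°) ≈ 0.628, again giving ≈ 51.1°.

≈ 51°S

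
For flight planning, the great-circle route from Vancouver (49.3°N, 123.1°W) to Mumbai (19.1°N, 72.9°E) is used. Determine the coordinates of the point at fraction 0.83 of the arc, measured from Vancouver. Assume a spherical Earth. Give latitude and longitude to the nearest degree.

Convert each endpoint to a unit vector on the sphere (x = cos φ cos λ, y = cos φ sin λ, z = sin φ).
The central angle between the endpoints is δ = arccos(p₁·p₂) ≈ 1.922 rad (110.1°).
Interpolate at f = 0.83 with slerp weights a = sin((1−f)δ)/sin δ ≈ 0.342, b = sin(fδ)/sin δ ≈ 1.065.
p = a·p₁ + b·p₂ ≈ (0.174, 0.775, 0.608); φ = arcsin(p_z) ≈ 37.42°, λ = atan2(p_y, p_x) ≈ 77.34°.

≈ 37°N, 77°E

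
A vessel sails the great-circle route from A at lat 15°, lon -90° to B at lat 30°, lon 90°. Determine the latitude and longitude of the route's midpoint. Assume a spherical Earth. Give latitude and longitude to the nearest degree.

Write both endpoints as unit vectors p₁, p₂ with components (cos φ cos λ, cos φ sin λ, sin φ).
The central angle between the endpoints is δ = arccos(p₁·p₂) ≈ 2.356 rad (135.0°).
Interpolate at f = 1/2 with slerp weights a = sin((1−f)δ)/sin δ ≈ 1.307, b = sin(fδ)/sin δ ≈ 1.307.
p = a·p₁ + b·p₂ ≈ (0.000, -0.131, 0.991); φ = arcsin(p_z) ≈ 82.50°, λ = atan2(p_y, p_x) ≈ -90.00°.

≈ lat 83°, lon -90°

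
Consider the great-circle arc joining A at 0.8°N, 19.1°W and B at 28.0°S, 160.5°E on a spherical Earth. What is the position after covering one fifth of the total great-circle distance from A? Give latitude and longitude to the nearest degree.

≈ 30°S, 19°W

From cos δ = sin φ₁ sin φ₂ + cos φ₁ cos φ₂ cos Δλ, the central angle is δ ≈ 2.667 rad (152.8°).
Interpolate at f = 1/5 with slerp weights a = sin((1−f)δ)/sin δ ≈ 1.850, b = sin(fδ)/sin δ ≈ 1.112.
p = a·p₁ + b·p₂ ≈ (0.823, -0.278, -0.496); φ = arcsin(p_z) ≈ -29.76°, λ = atan2(p_y, p_x) ≈ -18.65°.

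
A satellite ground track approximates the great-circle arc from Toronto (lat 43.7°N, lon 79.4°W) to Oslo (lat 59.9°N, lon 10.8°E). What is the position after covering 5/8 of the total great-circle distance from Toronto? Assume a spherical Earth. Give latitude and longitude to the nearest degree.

Convert each endpoint to a unit vector on the sphere (x = cos φ cos λ, y = cos φ sin λ, z = sin φ).
The central angle between the endpoints is δ = arccos(p₁·p₂) ≈ 0.932 rad (53.4°).
Interpolate at f = 5/8 with slerp weights a = sin((1−f)δ)/sin δ ≈ 0.427, b = sin(fδ)/sin δ ≈ 0.685.
p = a·p₁ + b·p₂ ≈ (0.394, -0.239, 0.887); φ = arcsin(p_z) ≈ 62.56°, λ = atan2(p_y, p_x) ≈ -31.19°.

≈ lat 63°N, lon 31°W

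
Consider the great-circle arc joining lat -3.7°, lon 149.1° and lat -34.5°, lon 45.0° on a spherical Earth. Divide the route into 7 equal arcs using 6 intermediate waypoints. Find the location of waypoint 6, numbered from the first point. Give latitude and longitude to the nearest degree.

From cos δ = sin φ₁ sin φ₂ + cos φ₁ cos φ₂ cos Δλ, the central angle is δ ≈ 1.735 rad (99.4°).
Interpolate at f = 6/7 with slerp weights a = sin((1−f)δ)/sin δ ≈ 0.249, b = sin(fδ)/sin δ ≈ 1.010.
p = a·p₁ + b·p₂ ≈ (0.376, 0.716, -0.588); φ = arcsin(p_z) ≈ -36.03°, λ = atan2(p_y, p_x) ≈ 62.32°.

≈ lat -36°, lon 62°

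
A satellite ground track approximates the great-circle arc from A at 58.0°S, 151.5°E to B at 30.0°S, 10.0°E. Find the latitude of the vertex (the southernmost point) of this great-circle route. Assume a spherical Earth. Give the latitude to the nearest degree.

The great circle lies in the plane with unit normal n̂ = (p₁ × p₂)/|p₁ × p₂|.
Here n̂_z ≈ -0.286; the vertex latitude is φ_max = arccos|n̂_z| ≈ 73.4°.
Check via Clairaut: cos φ_max = |cos φ₁| · sin C = cos(58.0°)·sin(147.3°) ≈ 0.286, again giving ≈ 73.4°.

≈ 73°S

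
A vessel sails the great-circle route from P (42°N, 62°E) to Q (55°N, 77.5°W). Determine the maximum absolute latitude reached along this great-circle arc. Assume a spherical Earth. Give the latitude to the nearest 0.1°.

The great circle lies in the plane with unit normal n̂ = (p₁ × p₂)/|p₁ × p₂|.
Here n̂_z ≈ -0.284; the vertex latitude is φ_max = arccos|n̂_z| ≈ 73.5°.
Check via Clairaut: cos φ_max = |cos φ₁| · sin C = cos(42.0°)·sin(22.5°) ≈ 0.284, again giving ≈ 73.5°.

≈ 73.5°N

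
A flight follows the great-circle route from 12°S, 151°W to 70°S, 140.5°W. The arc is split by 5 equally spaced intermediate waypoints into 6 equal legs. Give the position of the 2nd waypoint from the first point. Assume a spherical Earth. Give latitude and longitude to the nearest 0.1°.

≈ 31.4°S, 149.4°W

Convert each endpoint to a unit vector on the sphere (x = cos φ cos λ, y = cos φ sin λ, z = sin φ).
The central angle between the endpoints is δ = arccos(p₁·p₂) ≈ 1.019 rad (58.4°).
Interpolate at f = 2/6 with slerp weights a = sin((1−f)δ)/sin δ ≈ 0.738, b = sin(fδ)/sin δ ≈ 0.391.
p = a·p₁ + b·p₂ ≈ (-0.734, -0.435, -0.521); φ = arcsin(p_z) ≈ -31.40°, λ = atan2(p_y, p_x) ≈ -149.36°.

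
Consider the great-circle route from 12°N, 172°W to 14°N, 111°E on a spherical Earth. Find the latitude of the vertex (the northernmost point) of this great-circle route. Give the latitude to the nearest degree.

≈ 17°N

The great circle lies in the plane with unit normal n̂ = (p₁ × p₂)/|p₁ × p₂|.
Here n̂_z ≈ -0.959; the vertex latitude is φ_max = arccos|n̂_z| ≈ 16.5°.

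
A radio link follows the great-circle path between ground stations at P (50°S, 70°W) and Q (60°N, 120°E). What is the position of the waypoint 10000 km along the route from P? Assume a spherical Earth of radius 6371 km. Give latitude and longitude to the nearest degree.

From cos δ = sin φ₁ sin φ₂ + cos φ₁ cos φ₂ cos Δλ, the central angle is δ ≈ 2.941 rad (168.5°). The total great-circle distance is δ·R ≈ 2.941 × 6371 ≈ 18736 km, so the target fraction is f = 10000/18736 ≈ 0.534.
Interpolate at f ≈ 0.534 with slerp weights a = sin((1−f)δ)/sin δ ≈ 4.916, b = sin(fδ)/sin δ ≈ 5.016.
p = a·p₁ + b·p₂ ≈ (-0.173, -0.798, 0.578); φ = arcsin(p_z) ≈ 35.29°, λ = atan2(p_y, p_x) ≈ -102.25°.

≈ (35°N, 102°W)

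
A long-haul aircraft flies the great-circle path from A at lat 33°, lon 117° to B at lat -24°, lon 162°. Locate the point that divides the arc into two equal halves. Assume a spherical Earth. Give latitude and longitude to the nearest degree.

The haversine formula gives a central angle δ ≈ 1.245 rad (71.3°) between the endpoints.
Interpolate at f = 1/2 with slerp weights a = sin((1−f)δ)/sin δ ≈ 0.615, b = sin(fδ)/sin δ ≈ 0.615.
p = a·p₁ + b·p₂ ≈ (-0.769, 0.634, 0.085); φ = arcsin(p_z) ≈ 4.87°, λ = atan2(p_y, p_x) ≈ 140.51°.

≈ lat 5°, lon 141°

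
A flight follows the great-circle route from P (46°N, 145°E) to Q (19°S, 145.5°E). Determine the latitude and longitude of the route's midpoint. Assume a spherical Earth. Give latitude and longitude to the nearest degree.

Write both endpoints as unit vectors p₁, p₂ with components (cos φ cos λ, cos φ sin λ, sin φ).
The central angle between the endpoints is δ = arccos(p₁·p₂) ≈ 1.134 rad (65.0°).
Interpolate at f = 1/2 with slerp weights a = sin((1−f)δ)/sin δ ≈ 0.593, b = sin(fδ)/sin δ ≈ 0.593.
p = a·p₁ + b·p₂ ≈ (-0.799, 0.554, 0.233); φ = arcsin(p_z) ≈ 13.50°, λ = atan2(p_y, p_x) ≈ 145.29°.

≈ (14°N, 145°E)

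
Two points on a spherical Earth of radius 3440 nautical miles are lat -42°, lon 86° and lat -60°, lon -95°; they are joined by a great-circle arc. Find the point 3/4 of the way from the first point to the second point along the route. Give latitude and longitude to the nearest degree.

≈ lat -79°, lon -96°

From cos δ = sin φ₁ sin φ₂ + cos φ₁ cos φ₂ cos Δλ, the central angle is δ ≈ 1.361 rad (78.0°).
Interpolate at f = 3/4 with slerp weights a = sin((1−f)δ)/sin δ ≈ 0.341, b = sin(fδ)/sin δ ≈ 0.872.
p = a·p₁ + b·p₂ ≈ (-0.020, -0.181, -0.983); φ = arcsin(p_z) ≈ -79.49°, λ = atan2(p_y, p_x) ≈ -96.39°.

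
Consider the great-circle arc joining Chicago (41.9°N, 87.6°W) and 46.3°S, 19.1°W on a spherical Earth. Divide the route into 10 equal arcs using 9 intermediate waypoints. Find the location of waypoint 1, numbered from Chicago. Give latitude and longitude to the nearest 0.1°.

≈ 33.6°N, 79.0°W

Write both endpoints as unit vectors p₁, p₂ with components (cos φ cos λ, cos φ sin λ, sin φ).
The central angle between the endpoints is δ = arccos(p₁·p₂) ≈ 1.870 rad (107.1°).
Interpolate at f = 1/10 with slerp weights a = sin((1−f)δ)/sin δ ≈ 1.040, b = sin(fδ)/sin δ ≈ 0.194.
p = a·p₁ + b·p₂ ≈ (0.159, -0.817, 0.554); φ = arcsin(p_z) ≈ 33.63°, λ = atan2(p_y, p_x) ≈ -78.96°.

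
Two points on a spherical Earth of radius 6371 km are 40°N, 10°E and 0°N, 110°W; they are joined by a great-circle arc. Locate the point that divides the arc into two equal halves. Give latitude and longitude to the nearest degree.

≈ 35°N, 63°W

Convert each endpoint to a unit vector on the sphere (x = cos φ cos λ, y = cos φ sin λ, z = sin φ).
The central angle between the endpoints is δ = arccos(p₁·p₂) ≈ 1.964 rad (112.5°).
Interpolate at f = 1/2 with slerp weights a = sin((1−f)δ)/sin δ ≈ 0.900, b = sin(fδ)/sin δ ≈ 0.900.
p = a·p₁ + b·p₂ ≈ (0.371, -0.726, 0.579); φ = arcsin(p_z) ≈ 35.36°, λ = atan2(p_y, p_x) ≈ -62.92°.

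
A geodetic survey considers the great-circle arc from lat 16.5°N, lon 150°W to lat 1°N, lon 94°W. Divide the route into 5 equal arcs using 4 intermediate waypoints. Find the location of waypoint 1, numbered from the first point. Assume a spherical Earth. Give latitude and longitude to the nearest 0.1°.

Convert each endpoint to a unit vector on the sphere (x = cos φ cos λ, y = cos φ sin λ, z = sin φ).
The central angle between the endpoints is δ = arccos(p₁·p₂) ≈ 0.999 rad (57.2°).
Interpolate at f = 1/5 with slerp weights a = sin((1−f)δ)/sin δ ≈ 0.852, b = sin(fδ)/sin δ ≈ 0.236.
p = a·p₁ + b·p₂ ≈ (-0.724, -0.644, 0.246); φ = arcsin(p_z) ≈ 14.25°, λ = atan2(p_y, p_x) ≈ -138.35°.

≈ lat 14.3°N, lon 138.4°W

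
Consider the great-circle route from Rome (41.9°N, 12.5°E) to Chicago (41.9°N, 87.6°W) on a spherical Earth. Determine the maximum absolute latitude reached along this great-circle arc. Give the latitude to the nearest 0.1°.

≈ 54.4°N

The great circle lies in the plane with unit normal n̂ = (p₁ × p₂)/|p₁ × p₂|.
Here n̂_z ≈ -0.582; the vertex latitude is φ_max = arccos|n̂_z| ≈ 54.4°.
Check via Clairaut: cos φ_max = |cos φ₁| · sin C = cos(41.9°)·sin(51.4°) ≈ 0.582, again giving ≈ 54.4°.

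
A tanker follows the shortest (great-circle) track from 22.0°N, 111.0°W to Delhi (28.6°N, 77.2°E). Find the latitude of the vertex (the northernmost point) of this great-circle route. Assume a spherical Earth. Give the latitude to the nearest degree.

≈ 81°N

The great circle lies in the plane with unit normal n̂ = (p₁ × p₂)/|p₁ × p₂|.
Here n̂_z ≈ -0.149; the vertex latitude is φ_max = arccos|n̂_z| ≈ 81.4°.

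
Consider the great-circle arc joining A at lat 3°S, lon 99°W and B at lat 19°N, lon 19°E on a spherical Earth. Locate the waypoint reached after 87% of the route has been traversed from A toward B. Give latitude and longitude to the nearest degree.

≈ lat 20°N, lon 3°E

Convert each endpoint to a unit vector on the sphere (x = cos φ cos λ, y = cos φ sin λ, z = sin φ).
The central angle between the endpoints is δ = arccos(p₁·p₂) ≈ 2.049 rad (117.4°).
Interpolate at f = 0.87 with slerp weights a = sin((1−f)δ)/sin δ ≈ 0.297, b = sin(fδ)/sin δ ≈ 1.101.
p = a·p₁ + b·p₂ ≈ (0.938, 0.047, 0.343); φ = arcsin(p_z) ≈ 20.06°, λ = atan2(p_y, p_x) ≈ 2.84°.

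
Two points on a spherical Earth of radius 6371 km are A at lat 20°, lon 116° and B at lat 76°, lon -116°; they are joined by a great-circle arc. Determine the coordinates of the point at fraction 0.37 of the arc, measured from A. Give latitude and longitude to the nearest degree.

Write both endpoints as unit vectors p₁, p₂ with components (cos φ cos λ, cos φ sin λ, sin φ).
The central angle between the endpoints is δ = arccos(p₁·p₂) ≈ 1.378 rad (78.9°).
Interpolate at f = 0.37 with slerp weights a = sin((1−f)δ)/sin δ ≈ 0.777, b = sin(fδ)/sin δ ≈ 0.497.
p = a·p₁ + b·p₂ ≈ (-0.373, 0.549, 0.748); φ = arcsin(p_z) ≈ 48.45°, λ = atan2(p_y, p_x) ≈ 124.22°.

≈ lat 48°, lon 124°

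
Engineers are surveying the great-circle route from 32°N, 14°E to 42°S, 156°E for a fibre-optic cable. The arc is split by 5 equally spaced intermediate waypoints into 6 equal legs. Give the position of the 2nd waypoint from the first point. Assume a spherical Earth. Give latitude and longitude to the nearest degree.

≈ 2°N, 56°E

The haversine formula gives a central angle δ ≈ 2.589 rad (148.3°) between the endpoints.
Interpolate at f = 2/6 with slerp weights a = sin((1−f)δ)/sin δ ≈ 1.882, b = sin(fδ)/sin δ ≈ 1.448.
p = a·p₁ + b·p₂ ≈ (0.566, 0.824, 0.029); φ = arcsin(p_z) ≈ 1.65°, λ = atan2(p_y, p_x) ≈ 55.50°.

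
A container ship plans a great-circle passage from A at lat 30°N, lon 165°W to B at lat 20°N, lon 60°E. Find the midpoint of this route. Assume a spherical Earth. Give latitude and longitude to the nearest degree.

≈ lat 50°N, lon 122°E

Write both endpoints as unit vectors p₁, p₂ with components (cos φ cos λ, cos φ sin λ, sin φ).
The central angle between the endpoints is δ = arccos(p₁·p₂) ≈ 1.987 rad (113.9°).
Interpolate at f = 1/2 with slerp weights a = sin((1−f)δ)/sin δ ≈ 0.916, b = sin(fδ)/sin δ ≈ 0.916.
p = a·p₁ + b·p₂ ≈ (-0.336, 0.540, 0.772); φ = arcsin(p_z) ≈ 50.49°, λ = atan2(p_y, p_x) ≈ 121.87°.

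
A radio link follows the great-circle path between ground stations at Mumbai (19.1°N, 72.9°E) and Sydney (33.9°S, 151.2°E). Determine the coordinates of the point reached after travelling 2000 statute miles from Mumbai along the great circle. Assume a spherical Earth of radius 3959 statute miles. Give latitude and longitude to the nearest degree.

Convert each endpoint to a unit vector on the sphere (x = cos φ cos λ, y = cos φ sin λ, z = sin φ).
The central angle between the endpoints is δ = arccos(p₁·p₂) ≈ 1.594 rad (91.3°). The total great-circle distance is δ·R ≈ 1.594 × 3959 ≈ 6312 mi, so the target fraction is f = 2000/6312 ≈ 0.317.
Interpolate at f ≈ 0.317 with slerp weights a = sin((1−f)δ)/sin δ ≈ 0.886, b = sin(fδ)/sin δ ≈ 0.484.
p = a·p₁ + b·p₂ ≈ (-0.106, 0.994, 0.020); φ = arcsin(p_z) ≈ 1.15°, λ = atan2(p_y, p_x) ≈ 96.07°.

≈ 1°N, 96°E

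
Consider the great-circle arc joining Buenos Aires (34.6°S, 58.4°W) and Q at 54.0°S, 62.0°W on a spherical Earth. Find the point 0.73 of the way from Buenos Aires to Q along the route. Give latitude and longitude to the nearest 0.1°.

Convert each endpoint to a unit vector on the sphere (x = cos φ cos λ, y = cos φ sin λ, z = sin φ).
The central angle between the endpoints is δ = arccos(p₁·p₂) ≈ 0.341 rad (19.6°).
Interpolate at f = 0.73 with slerp weights a = sin((1−f)δ)/sin δ ≈ 0.275, b = sin(fδ)/sin δ ≈ 0.737.
p = a·p₁ + b·p₂ ≈ (0.322, -0.575, -0.752); φ = arcsin(p_z) ≈ -48.77°, λ = atan2(p_y, p_x) ≈ -60.76°.

≈ 48.8°S, 60.8°W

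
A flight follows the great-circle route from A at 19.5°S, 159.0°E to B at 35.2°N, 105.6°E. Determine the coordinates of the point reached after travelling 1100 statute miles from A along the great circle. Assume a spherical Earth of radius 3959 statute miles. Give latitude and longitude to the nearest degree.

Convert each endpoint to a unit vector on the sphere (x = cos φ cos λ, y = cos φ sin λ, z = sin φ).
The central angle between the endpoints is δ = arccos(p₁·p₂) ≈ 1.301 rad (74.5°). The total great-circle distance is δ·R ≈ 1.301 × 3959 ≈ 5149 mi, so the target fraction is f = 1100/5149 ≈ 0.214.
Interpolate at f ≈ 0.214 with slerp weights a = sin((1−f)δ)/sin δ ≈ 0.886, b = sin(fδ)/sin δ ≈ 0.285.
p = a·p₁ + b·p₂ ≈ (-0.842, 0.523, -0.132); φ = arcsin(p_z) ≈ -7.56°, λ = atan2(p_y, p_x) ≈ 148.14°.

≈ 8°S, 148°E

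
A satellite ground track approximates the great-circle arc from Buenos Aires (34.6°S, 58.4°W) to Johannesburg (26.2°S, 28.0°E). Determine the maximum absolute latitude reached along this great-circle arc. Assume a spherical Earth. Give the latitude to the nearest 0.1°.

The great circle lies in the plane with unit normal n̂ = (p₁ × p₂)/|p₁ × p₂|.
Here n̂_z ≈ +0.772; the vertex latitude is φ_max = arccos|n̂_z| ≈ 39.5°.

≈ 39.5°S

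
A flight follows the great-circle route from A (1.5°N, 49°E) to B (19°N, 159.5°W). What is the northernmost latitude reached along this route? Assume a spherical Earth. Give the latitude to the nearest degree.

≈ 38°N

The great circle lies in the plane with unit normal n̂ = (p₁ × p₂)/|p₁ × p₂|.
Here n̂_z ≈ +0.792; the vertex latitude is φ_max = arccos|n̂_z| ≈ 37.6°.
Check via Clairaut: cos φ_max = |cos φ₁| · sin C = cos(1.5°)·sin(52.4°) ≈ 0.792, again giving ≈ 37.6°.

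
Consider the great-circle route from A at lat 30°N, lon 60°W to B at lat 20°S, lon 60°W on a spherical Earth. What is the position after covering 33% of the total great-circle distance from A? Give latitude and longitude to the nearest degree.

≈ lat 13°N, lon 60°W

Convert each endpoint to a unit vector on the sphere (x = cos φ cos λ, y = cos φ sin λ, z = sin φ).
The central angle between the endpoints is δ = arccos(p₁·p₂) ≈ 0.873 rad (50.0°).
Interpolate at f = 0.33 with slerp weights a = sin((1−f)δ)/sin δ ≈ 0.721, b = sin(fδ)/sin δ ≈ 0.371.
p = a·p₁ + b·p₂ ≈ (0.486, -0.842, 0.233); φ = arcsin(p_z) ≈ 13.50°, λ = atan2(p_y, p_x) ≈ -60.00°.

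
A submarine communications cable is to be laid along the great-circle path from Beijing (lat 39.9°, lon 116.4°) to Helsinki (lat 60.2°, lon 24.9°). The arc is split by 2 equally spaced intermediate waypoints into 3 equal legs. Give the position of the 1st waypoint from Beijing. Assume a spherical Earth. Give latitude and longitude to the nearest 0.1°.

≈ lat 53.8°, lon 97.3°

Convert each endpoint to a unit vector on the sphere (x = cos φ cos λ, y = cos φ sin λ, z = sin φ).
The central angle between the endpoints is δ = arccos(p₁·p₂) ≈ 0.992 rad (56.9°).
Interpolate at f = 1/3 with slerp weights a = sin((1−f)δ)/sin δ ≈ 0.734, b = sin(fδ)/sin δ ≈ 0.388.
p = a·p₁ + b·p₂ ≈ (-0.075, 0.585, 0.807); φ = arcsin(p_z) ≈ 53.83°, λ = atan2(p_y, p_x) ≈ 97.34°.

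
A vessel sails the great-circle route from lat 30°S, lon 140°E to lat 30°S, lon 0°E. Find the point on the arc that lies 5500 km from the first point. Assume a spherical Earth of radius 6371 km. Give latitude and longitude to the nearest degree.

≈ lat 59°S, lon 80°E

From cos δ = sin φ₁ sin φ₂ + cos φ₁ cos φ₂ cos Δλ, the central angle is δ ≈ 1.901 rad (108.9°). The total great-circle distance is δ·R ≈ 1.901 × 6371 ≈ 12113 km, so the target fraction is f = 5500/12113 ≈ 0.454.
Interpolate at f ≈ 0.454 with slerp weights a = sin((1−f)δ)/sin δ ≈ 0.911, b = sin(fδ)/sin δ ≈ 0.803.
p = a·p₁ + b·p₂ ≈ (0.092, 0.507, -0.857); φ = arcsin(p_z) ≈ -58.99°, λ = atan2(p_y, p_x) ≈ 79.75°.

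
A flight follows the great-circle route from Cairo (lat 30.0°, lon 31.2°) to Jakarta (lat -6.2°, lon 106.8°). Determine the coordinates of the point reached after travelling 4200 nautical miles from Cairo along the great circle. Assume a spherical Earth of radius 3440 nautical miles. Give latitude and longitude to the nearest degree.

≈ lat 0°, lon 98°

The haversine formula gives a central angle δ ≈ 1.410 rad (80.8°) between the endpoints. The total great-circle distance is δ·R ≈ 1.410 × 3440 ≈ 4850 nmi, so the target fraction is f = 4200/4850 ≈ 0.866.
Interpolate at f ≈ 0.866 with slerp weights a = sin((1−f)δ)/sin δ ≈ 0.190, b = sin(fδ)/sin δ ≈ 0.952.
p = a·p₁ + b·p₂ ≈ (-0.132, 0.991, -0.008); φ = arcsin(p_z) ≈ -0.43°, λ = atan2(p_y, p_x) ≈ 97.61°.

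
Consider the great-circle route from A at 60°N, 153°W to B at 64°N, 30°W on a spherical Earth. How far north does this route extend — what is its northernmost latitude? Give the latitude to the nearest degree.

≈ 76°N

The great circle lies in the plane with unit normal n̂ = (p₁ × p₂)/|p₁ × p₂|.
Here n̂_z ≈ +0.244; the vertex latitude is φ_max = arccos|n̂_z| ≈ 75.9°.
Check via Clairaut: cos φ_max = |cos φ₁| · sin C = cos(60.0°)·sin(29.3°) ≈ 0.244, again giving ≈ 75.9°.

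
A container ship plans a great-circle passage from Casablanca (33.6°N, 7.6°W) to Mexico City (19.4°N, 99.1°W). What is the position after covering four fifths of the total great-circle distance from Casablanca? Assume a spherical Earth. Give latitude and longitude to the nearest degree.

Convert each endpoint to a unit vector on the sphere (x = cos φ cos λ, y = cos φ sin λ, z = sin φ).
The central angle between the endpoints is δ = arccos(p₁·p₂) ≈ 1.407 rad (80.6°).
Interpolate at f = 4/5 with slerp weights a = sin((1−f)δ)/sin δ ≈ 0.281, b = sin(fδ)/sin δ ≈ 0.915.
p = a·p₁ + b·p₂ ≈ (0.096, -0.883, 0.460); φ = arcsin(p_z) ≈ 27.36°, λ = atan2(p_y, p_x) ≈ -83.80°.

≈ 27°N, 84°W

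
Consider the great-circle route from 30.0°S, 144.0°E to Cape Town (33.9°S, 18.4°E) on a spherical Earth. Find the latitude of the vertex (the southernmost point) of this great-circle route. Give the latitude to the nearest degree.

≈ 54°S

The great circle lies in the plane with unit normal n̂ = (p₁ × p₂)/|p₁ × p₂|.
Here n̂_z ≈ -0.590; the vertex latitude is φ_max = arccos|n̂_z| ≈ 53.8°.
Check via Clairaut: cos φ_max = |cos φ₁| · sin C = cos(30.0°)·sin(137.0°) ≈ 0.590, again giving ≈ 53.8°.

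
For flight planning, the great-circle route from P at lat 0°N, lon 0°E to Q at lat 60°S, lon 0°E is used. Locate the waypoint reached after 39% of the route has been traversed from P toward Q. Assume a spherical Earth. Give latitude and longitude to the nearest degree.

From cos δ = sin φ₁ sin φ₂ + cos φ₁ cos φ₂ cos Δλ, the central angle is δ ≈ 1.047 rad (60.0°).
Interpolate at f = 0.39 with slerp weights a = sin((1−f)δ)/sin δ ≈ 0.688, b = sin(fδ)/sin δ ≈ 0.459.
p = a·p₁ + b·p₂ ≈ (0.918, 0.000, -0.397); φ = arcsin(p_z) ≈ -23.40°, λ = atan2(p_y, p_x) ≈ 0.00°.

≈ lat 23°S, lon 0°E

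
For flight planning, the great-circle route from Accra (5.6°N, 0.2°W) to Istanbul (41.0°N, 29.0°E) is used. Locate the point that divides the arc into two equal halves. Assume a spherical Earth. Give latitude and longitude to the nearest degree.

≈ 24°N, 12°E

Convert each endpoint to a unit vector on the sphere (x = cos φ cos λ, y = cos φ sin λ, z = sin φ).
The central angle between the endpoints is δ = arccos(p₁·p₂) ≈ 0.767 rad (44.0°).
Interpolate at f = 1/2 with slerp weights a = sin((1−f)δ)/sin δ ≈ 0.539, b = sin(fδ)/sin δ ≈ 0.539.
p = a·p₁ + b·p₂ ≈ (0.893, 0.195, 0.406); φ = arcsin(p_z) ≈ 23.98°, λ = atan2(p_y, p_x) ≈ 12.35°.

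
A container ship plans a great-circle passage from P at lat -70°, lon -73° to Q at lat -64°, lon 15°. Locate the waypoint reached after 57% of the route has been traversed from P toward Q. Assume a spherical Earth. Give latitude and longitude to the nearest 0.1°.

The haversine formula gives a central angle δ ≈ 0.555 rad (31.8°) between the endpoints.
Interpolate at f = 0.57 with slerp weights a = sin((1−f)δ)/sin δ ≈ 0.449, b = sin(fδ)/sin δ ≈ 0.590.
p = a·p₁ + b·p₂ ≈ (0.295, -0.080, -0.952); φ = arcsin(p_z) ≈ -72.21°, λ = atan2(p_y, p_x) ≈ -15.13°.

≈ lat -72.2°, lon -15.1°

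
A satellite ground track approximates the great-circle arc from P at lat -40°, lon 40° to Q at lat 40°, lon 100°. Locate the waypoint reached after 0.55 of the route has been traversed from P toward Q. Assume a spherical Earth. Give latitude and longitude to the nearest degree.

≈ lat 4°, lon 72°

From cos δ = sin φ₁ sin φ₂ + cos φ₁ cos φ₂ cos Δλ, the central angle is δ ≈ 1.691 rad (96.9°).
Interpolate at f = 0.55 with slerp weights a = sin((1−f)δ)/sin δ ≈ 0.695, b = sin(fδ)/sin δ ≈ 0.807.
p = a·p₁ + b·p₂ ≈ (0.300, 0.951, 0.073); φ = arcsin(p_z) ≈ 4.16°, λ = atan2(p_y, p_x) ≈ 72.48°.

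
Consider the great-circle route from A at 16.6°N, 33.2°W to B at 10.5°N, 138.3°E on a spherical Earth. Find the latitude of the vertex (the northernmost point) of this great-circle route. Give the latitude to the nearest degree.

≈ 73°N

The great circle lies in the plane with unit normal n̂ = (p₁ × p₂)/|p₁ × p₂|.
Here n̂_z ≈ +0.293; the vertex latitude is φ_max = arccos|n̂_z| ≈ 73.0°.
Check via Clairaut: cos φ_max = |cos φ₁| · sin C = cos(16.6°)·sin(17.8°) ≈ 0.293, again giving ≈ 73.0°.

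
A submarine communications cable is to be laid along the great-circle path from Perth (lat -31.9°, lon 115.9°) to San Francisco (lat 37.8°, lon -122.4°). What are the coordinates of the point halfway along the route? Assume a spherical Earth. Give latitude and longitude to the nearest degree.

≈ lat 6°, lon 173°

From cos δ = sin φ₁ sin φ₂ + cos φ₁ cos φ₂ cos Δλ, the central angle is δ ≈ 2.314 rad (132.6°).
Interpolate at f = 1/2 with slerp weights a = sin((1−f)δ)/sin δ ≈ 1.243, b = sin(fδ)/sin δ ≈ 1.243.
p = a·p₁ + b·p₂ ≈ (-0.987, 0.120, 0.105); φ = arcsin(p_z) ≈ 6.03°, λ = atan2(p_y, p_x) ≈ 173.07°.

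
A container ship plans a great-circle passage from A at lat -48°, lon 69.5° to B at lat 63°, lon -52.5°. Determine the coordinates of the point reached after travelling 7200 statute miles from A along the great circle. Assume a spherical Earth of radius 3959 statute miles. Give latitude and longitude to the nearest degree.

From cos δ = sin φ₁ sin φ₂ + cos φ₁ cos φ₂ cos Δλ, the central angle is δ ≈ 2.538 rad (145.4°). The total great-circle distance is δ·R ≈ 2.538 × 3959 ≈ 10047 mi, so the target fraction is f = 7200/10047 ≈ 0.717.
Interpolate at f ≈ 0.717 with slerp weights a = sin((1−f)δ)/sin δ ≈ 1.160, b = sin(fδ)/sin δ ≈ 1.707.
p = a·p₁ + b·p₂ ≈ (0.744, 0.112, 0.659); φ = arcsin(p_z) ≈ 41.23°, λ = atan2(p_y, p_x) ≈ 8.57°.

≈ lat 41°, lon 9°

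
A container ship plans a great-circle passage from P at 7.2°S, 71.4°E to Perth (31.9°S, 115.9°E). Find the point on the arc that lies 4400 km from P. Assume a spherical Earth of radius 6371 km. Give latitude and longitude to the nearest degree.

Convert each endpoint to a unit vector on the sphere (x = cos φ cos λ, y = cos φ sin λ, z = sin φ).
The central angle between the endpoints is δ = arccos(p₁·p₂) ≈ 0.841 rad (48.2°). The total great-circle distance is δ·R ≈ 0.841 × 6371 ≈ 5356 km, so the target fraction is f = 4400/5356 ≈ 0.822.
Interpolate at f ≈ 0.822 with slerp weights a = sin((1−f)δ)/sin δ ≈ 0.201, b = sin(fδ)/sin δ ≈ 0.855.
p = a·p₁ + b·p₂ ≈ (-0.254, 0.842, -0.477); φ = arcsin(p_z) ≈ -28.49°, λ = atan2(p_y, p_x) ≈ 106.77°.

≈ 28°S, 107°E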